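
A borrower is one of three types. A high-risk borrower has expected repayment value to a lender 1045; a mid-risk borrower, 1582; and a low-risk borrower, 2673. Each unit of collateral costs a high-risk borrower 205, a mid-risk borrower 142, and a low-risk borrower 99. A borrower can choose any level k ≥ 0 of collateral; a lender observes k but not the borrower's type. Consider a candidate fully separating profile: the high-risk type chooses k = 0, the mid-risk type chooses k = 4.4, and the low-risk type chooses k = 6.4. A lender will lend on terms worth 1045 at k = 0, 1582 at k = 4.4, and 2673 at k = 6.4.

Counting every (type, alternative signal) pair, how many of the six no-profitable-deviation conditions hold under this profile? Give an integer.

3

Low-risk (own payoff 2673 − 99×6.4 = 2039.4): to k=0 gives 1045 → no gain ✓; to k=4.4 gives 1582 − 99×4.4 = 1146.4 → no gain ✓.
Mid-risk (own payoff 1582 − 142×4.4 = 957.2): to k=0 gives 1045 → profitable ✗; to k=6.4 gives 2673 − 142×6.4 = 1764.2 → profitable ✗.
High-risk (own payoff 1045): to k=4.4 gives 1582 − 205×4.4 = 680 → no gain ✓; to k=6.4 gives 2673 − 205×6.4 = 1361 → profitable ✗.
3 of the 6 constraints hold; not an equilibrium.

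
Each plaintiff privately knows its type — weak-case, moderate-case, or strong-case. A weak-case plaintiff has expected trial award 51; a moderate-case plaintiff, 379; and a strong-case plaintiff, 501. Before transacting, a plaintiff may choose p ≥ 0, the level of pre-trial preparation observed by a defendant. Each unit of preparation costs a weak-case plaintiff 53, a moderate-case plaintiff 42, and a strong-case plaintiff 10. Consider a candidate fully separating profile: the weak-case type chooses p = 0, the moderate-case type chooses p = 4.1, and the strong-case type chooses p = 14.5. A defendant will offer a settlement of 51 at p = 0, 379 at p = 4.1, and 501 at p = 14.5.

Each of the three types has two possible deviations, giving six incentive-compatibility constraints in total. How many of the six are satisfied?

Strong-case (own payoff 501 − 10×14.5 = 356): to p=0 gives 51 → no gain ✓; to p=4.1 gives 379 − 10×4.1 = 338 → no gain ✓.
Weak-case (own payoff 51): to p=4.1 gives 379 − 53×4.1 = 161.7 → profitable ✗; to p=14.5 gives 501 − 53×14.5 = -267.5 → no gain ✓.
Moderate-case (own payoff 379 − 42×4.1 = 206.8): to p=0 gives 51 → no gain ✓; to p=14.5 gives 501 − 42×14.5 = -108 → no gain ✓.
5 of the 6 constraints hold; not an equilibrium.

5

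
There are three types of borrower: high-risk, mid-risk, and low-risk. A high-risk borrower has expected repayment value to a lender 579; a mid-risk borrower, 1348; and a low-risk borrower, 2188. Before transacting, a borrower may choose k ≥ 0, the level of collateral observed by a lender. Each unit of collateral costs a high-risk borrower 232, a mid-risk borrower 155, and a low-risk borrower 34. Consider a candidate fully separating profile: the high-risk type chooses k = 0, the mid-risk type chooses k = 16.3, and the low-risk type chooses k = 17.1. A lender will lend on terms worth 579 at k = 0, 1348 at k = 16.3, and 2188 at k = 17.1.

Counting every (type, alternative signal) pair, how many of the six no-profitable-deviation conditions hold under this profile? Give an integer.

Low-risk (own payoff 2188 − 34×17.1 = 1606.6): to k=0 gives 579 → no gain ✓; to k=16.3 gives 1348 − 34×16.3 = 793.8 → no gain ✓.
Mid-risk (own payoff 1348 − 155×16.3 = -1178.5): to k=0 gives 579 → profitable ✗; to k=17.1 gives 2188 − 155×17.1 = -462.5 → profitable ✗.
High-risk (own payoff 579): to k=16.3 gives 1348 − 232×16.3 = -2433.6 → no gain ✓; to k=17.1 gives 2188 − 232×17.1 = -1779.2 → no gain ✓.
4 of the 6 constraints hold; not an equilibrium.

4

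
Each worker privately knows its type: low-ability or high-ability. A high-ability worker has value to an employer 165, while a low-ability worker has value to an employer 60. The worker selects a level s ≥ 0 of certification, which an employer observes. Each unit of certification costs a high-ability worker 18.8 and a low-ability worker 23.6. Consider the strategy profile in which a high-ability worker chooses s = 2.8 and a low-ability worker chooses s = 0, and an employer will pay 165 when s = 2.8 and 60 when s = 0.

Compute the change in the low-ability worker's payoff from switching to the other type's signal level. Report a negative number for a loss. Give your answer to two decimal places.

Playing s = 0 the low-ability worker receives 60.
Deviating to s = 2.8 brings payment 165 at cost 23.6 × 2.8 = 66.08, netting 98.92.
Gain from deviating: 98.92 − 60 = 38.92.
The gain is positive, so the low-ability type's incentive-compatibility constraint is violated — this profile is not a separating equilibrium.

38.92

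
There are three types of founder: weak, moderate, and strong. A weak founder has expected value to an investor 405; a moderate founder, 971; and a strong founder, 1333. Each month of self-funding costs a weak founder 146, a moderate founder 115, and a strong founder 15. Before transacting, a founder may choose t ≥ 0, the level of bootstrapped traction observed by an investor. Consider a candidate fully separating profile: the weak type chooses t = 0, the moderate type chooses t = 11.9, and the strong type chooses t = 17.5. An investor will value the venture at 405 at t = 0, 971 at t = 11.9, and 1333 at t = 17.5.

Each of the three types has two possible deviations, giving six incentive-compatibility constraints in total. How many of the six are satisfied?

5

Moderate (own payoff 971 − 115×11.9 = -397.5): to t=0 gives 405 → profitable ✗; to t=17.5 gives 1333 − 115×17.5 = -679.5 → no gain ✓.
Weak (own payoff 405): to t=11.9 gives 971 − 146×11.9 = -766.4 → no gain ✓; to t=17.5 gives 1333 − 146×17.5 = -1222 → no gain ✓.
Strong (own payoff 1333 − 15×17.5 = 1070.5): to t=0 gives 405 → no gain ✓; to t=11.9 gives 971 − 15×11.9 = 792.5 → no gain ✓.
5 of the 6 constraints hold; not an equilibrium.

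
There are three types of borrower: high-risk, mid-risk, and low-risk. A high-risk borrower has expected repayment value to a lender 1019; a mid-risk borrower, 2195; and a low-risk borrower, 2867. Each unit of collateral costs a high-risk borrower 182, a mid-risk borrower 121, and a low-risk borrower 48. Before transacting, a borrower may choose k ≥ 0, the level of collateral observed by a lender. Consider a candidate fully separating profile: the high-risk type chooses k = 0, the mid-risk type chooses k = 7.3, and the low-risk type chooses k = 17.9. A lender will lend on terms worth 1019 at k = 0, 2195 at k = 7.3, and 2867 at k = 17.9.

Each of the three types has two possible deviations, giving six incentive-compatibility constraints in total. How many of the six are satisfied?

6

High-risk (own payoff 1019): to k=7.3 gives 2195 − 182×7.3 = 866.4 → no gain ✓; to k=17.9 gives 2867 − 182×17.9 = -390.8 → no gain ✓.
Mid-risk (own payoff 2195 − 121×7.3 = 1311.7): to k=0 gives 1019 → no gain ✓; to k=17.9 gives 2867 − 121×17.9 = 701.1 → no gain ✓.
Low-risk (own payoff 2867 − 48×17.9 = 2007.8): to k=0 gives 1019 → no gain ✓; to k=7.3 gives 2195 − 48×7.3 = 1844.6 → no gain ✓.
6 of the 6 constraints hold; this profile is a separating equilibrium.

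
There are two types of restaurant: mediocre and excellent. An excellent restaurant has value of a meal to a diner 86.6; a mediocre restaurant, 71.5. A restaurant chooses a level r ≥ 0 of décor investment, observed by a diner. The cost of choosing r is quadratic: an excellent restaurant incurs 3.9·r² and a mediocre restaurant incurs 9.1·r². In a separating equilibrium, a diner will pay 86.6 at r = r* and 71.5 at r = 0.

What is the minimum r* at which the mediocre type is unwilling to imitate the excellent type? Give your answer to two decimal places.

1.29

The mediocre type at r = 0 receives 71.5; imitating at r* yields 86.6 − 9.1·r*².
Indifference: 71.5 = 86.6 − 9.1·r*², so r*² = (86.6 − 71.5) / 9.1 ≈ 1.6593.
r* = √1.6593 ≈ 1.29.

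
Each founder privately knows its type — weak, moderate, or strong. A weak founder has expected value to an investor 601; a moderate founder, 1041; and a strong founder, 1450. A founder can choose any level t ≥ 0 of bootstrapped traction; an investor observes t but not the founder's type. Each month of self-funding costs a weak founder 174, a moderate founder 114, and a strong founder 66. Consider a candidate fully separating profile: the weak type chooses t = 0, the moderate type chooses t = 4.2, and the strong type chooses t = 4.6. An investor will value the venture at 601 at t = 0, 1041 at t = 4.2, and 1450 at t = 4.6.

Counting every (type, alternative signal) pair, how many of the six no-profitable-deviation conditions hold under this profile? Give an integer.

3

Weak (own payoff 601): to t=4.2 gives 1041 − 174×4.2 = 310.2 → no gain ✓; to t=4.6 gives 1450 − 174×4.6 = 649.6 → profitable ✗.
Strong (own payoff 1450 − 66×4.6 = 1146.4): to t=0 gives 601 → no gain ✓; to t=4.2 gives 1041 − 66×4.2 = 763.8 → no gain ✓.
Moderate (own payoff 1041 − 114×4.2 = 562.2): to t=0 gives 601 → profitable ✗; to t=4.6 gives 1450 − 114×4.6 = 925.6 → profitable ✗.
3 of the 6 constraints hold; not an equilibrium.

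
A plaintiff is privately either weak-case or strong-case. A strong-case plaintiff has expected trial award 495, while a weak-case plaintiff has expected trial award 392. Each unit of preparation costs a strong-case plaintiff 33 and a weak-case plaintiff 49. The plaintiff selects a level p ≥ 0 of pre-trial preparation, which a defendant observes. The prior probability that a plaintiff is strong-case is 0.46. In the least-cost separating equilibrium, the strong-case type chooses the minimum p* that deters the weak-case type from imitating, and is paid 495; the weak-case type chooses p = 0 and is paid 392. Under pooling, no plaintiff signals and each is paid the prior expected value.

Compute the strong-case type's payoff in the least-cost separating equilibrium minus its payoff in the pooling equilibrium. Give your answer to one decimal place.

-13.7

Least-cost separating signal: p* solves 392 = 495 − 49·p*, so p* = (495 − 392)/49 ≈ 2.1020.
Strong-case type's separating payoff: 495 − 33 × p* = 495 − 33 × (495 − 392)/49 = 495 − 3399/49 ≈ 425.633.
Pooling payoff: 0.46 × 495 + 0.54 × 392 = 439.38.
Difference: 425.633 − 439.38 = -13.747, i.e. -13.7 to one decimal place.
The strong-case type would prefer the pooling outcome.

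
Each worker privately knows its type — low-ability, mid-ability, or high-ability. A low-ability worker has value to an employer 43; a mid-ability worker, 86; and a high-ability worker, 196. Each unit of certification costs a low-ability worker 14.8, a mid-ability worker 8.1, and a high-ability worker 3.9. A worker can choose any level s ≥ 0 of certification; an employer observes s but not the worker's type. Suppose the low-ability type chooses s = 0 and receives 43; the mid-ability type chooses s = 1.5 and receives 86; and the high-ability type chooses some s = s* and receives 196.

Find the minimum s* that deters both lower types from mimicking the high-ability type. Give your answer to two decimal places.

15.08

Mid-ability type (on-path payoff 86 − 8.1×1.5 = 73.85) won't mimic when 73.85 ≥ 196 − 8.1·s*, i.e. s* ≥ 15.08.
Low-ability type (on-path payoff 43) won't mimic when 43 ≥ 196 − 14.8·s*, i.e. s* ≥ 10.34.
Both must hold, so s* = max(10.34, 15.08) = 15.08. The mid-ability type's constraint binds.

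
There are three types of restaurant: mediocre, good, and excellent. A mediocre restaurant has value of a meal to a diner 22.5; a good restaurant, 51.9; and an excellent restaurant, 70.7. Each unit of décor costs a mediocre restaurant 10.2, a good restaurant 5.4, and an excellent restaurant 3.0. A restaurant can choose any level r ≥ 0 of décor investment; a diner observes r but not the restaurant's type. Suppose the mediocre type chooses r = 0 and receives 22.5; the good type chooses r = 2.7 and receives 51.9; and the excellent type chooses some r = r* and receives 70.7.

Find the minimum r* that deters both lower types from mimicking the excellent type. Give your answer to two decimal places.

6.18

Mediocre type (on-path payoff 22.5) won't mimic when 22.5 ≥ 70.7 − 10.2·r*, i.e. r* ≥ 4.73.
Good type (on-path payoff 51.9 − 5.4×2.7 = 37.32) won't mimic when 37.32 ≥ 70.7 − 5.4·r*, i.e. r* ≥ 6.18.
Both must hold, so r* = max(4.73, 6.18) = 6.18. The good type's constraint binds.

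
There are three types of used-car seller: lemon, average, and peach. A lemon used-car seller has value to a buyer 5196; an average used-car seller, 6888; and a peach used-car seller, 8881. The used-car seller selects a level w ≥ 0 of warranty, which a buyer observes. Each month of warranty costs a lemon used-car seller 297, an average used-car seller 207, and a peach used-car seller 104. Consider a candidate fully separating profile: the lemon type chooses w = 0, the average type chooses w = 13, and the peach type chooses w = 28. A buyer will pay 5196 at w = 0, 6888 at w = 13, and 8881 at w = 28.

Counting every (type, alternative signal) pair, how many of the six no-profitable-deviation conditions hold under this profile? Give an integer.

Lemon (own payoff 5196): to w=13 gives 6888 − 297×13 = 3027 → no gain ✓; to w=28 gives 8881 − 297×28 = 565 → no gain ✓.
Peach (own payoff 8881 − 104×28 = 5969): to w=0 gives 5196 → no gain ✓; to w=13 gives 6888 − 104×13 = 5536 → no gain ✓.
Average (own payoff 6888 − 207×13 = 4197): to w=0 gives 5196 → profitable ✗; to w=28 gives 8881 − 207×28 = 3085 → no gain ✓.
5 of the 6 constraints hold; not an equilibrium.

5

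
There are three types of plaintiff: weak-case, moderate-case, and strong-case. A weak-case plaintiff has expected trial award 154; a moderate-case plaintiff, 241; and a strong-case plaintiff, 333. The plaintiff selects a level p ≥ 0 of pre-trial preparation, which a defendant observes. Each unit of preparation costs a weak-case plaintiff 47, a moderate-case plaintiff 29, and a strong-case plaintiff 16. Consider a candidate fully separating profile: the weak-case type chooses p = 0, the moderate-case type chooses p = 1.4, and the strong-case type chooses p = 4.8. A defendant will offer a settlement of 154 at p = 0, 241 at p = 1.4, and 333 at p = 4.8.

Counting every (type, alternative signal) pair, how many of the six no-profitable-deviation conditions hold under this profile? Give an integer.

5

Moderate-case (own payoff 241 − 29×1.4 = 200.4): to p=0 gives 154 → no gain ✓; to p=4.8 gives 333 − 29×4.8 = 193.8 → no gain ✓.
Weak-case (own payoff 154): to p=1.4 gives 241 − 47×1.4 = 175.2 → profitable ✗; to p=4.8 gives 333 − 47×4.8 = 107.4 → no gain ✓.
Strong-case (own payoff 333 − 16×4.8 = 256.2): to p=0 gives 154 → no gain ✓; to p=1.4 gives 241 − 16×1.4 = 218.6 → no gain ✓.
5 of the 6 constraints hold; not an equilibrium.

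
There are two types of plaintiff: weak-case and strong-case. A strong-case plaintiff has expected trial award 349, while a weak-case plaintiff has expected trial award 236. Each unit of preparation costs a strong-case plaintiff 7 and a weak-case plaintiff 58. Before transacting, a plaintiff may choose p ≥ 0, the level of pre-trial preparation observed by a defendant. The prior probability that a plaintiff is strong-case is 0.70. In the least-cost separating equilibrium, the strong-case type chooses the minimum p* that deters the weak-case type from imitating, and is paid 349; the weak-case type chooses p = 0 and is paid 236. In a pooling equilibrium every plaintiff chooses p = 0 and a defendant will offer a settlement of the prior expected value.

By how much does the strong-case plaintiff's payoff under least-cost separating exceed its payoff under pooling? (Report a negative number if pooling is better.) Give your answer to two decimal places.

Least-cost separating signal: p* solves 236 = 349 − 58·p*, so p* = (349 − 236)/58 ≈ 1.9483.
Strong-case type's separating payoff: 349 − 7 × p* = 349 − 7 × (349 − 236)/58 = 349 − 791/58 ≈ 335.3621.
Pooling payoff: 0.70 × 349 + 0.30 × 236 = 315.1.
Difference: 335.3621 − 315.1 = 20.2621, i.e. 20.26 to two decimal places.
The strong-case type prefers to separate.

20.26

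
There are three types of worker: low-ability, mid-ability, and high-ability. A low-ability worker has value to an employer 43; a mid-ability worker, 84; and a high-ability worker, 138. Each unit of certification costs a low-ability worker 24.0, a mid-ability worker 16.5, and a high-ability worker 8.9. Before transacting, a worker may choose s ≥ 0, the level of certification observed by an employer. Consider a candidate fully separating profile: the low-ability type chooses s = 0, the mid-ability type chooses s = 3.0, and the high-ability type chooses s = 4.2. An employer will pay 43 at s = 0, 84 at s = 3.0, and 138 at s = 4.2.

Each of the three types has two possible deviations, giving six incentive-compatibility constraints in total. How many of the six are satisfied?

Mid-ability (own payoff 84 − 16.5×3.0 = 34.5): to s=0 gives 43 → profitable ✗; to s=4.2 gives 138 − 16.5×4.2 = 68.7 → profitable ✗.
Low-ability (own payoff 43): to s=3.0 gives 84 − 24.0×3.0 = 12 → no gain ✓; to s=4.2 gives 138 − 24.0×4.2 = 37.2 → no gain ✓.
High-ability (own payoff 138 − 8.9×4.2 = 100.62): to s=0 gives 43 → no gain ✓; to s=3.0 gives 84 − 8.9×3.0 = 57.3 → no gain ✓.
4 of the 6 constraints hold; not an equilibrium.

4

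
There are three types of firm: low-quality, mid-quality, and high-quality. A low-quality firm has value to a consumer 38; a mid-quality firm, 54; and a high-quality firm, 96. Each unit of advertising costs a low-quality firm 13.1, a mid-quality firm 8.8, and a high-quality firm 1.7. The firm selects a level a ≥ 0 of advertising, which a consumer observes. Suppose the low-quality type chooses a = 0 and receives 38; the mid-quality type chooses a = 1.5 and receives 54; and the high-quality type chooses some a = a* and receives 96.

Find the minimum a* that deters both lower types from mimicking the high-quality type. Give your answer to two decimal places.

6.27

Mid-quality type (on-path payoff 54 − 8.8×1.5 = 40.8) won't mimic when 40.8 ≥ 96 − 8.8·a*, i.e. a* ≥ 6.27.
Low-quality type (on-path payoff 38) won't mimic when 38 ≥ 96 − 13.1·a*, i.e. a* ≥ 4.43.
Both must hold, so a* = max(4.43, 6.27) = 6.27. The mid-quality type's constraint binds.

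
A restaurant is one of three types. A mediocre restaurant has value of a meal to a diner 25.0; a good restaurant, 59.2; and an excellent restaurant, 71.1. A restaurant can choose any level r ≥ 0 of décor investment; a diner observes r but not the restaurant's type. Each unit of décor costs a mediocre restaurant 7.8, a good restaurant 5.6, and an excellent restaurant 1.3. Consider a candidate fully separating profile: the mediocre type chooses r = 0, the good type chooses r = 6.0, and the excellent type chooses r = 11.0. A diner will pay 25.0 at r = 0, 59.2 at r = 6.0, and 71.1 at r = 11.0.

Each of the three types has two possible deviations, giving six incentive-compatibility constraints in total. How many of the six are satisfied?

6

Mediocre (own payoff 25.0): to r=6.0 gives 59.2 − 7.8×6.0 = 12.4 → no gain ✓; to r=11.0 gives 71.1 − 7.8×11.0 = -14.7 → no gain ✓.
Good (own payoff 59.2 − 5.6×6.0 = 25.6): to r=0 gives 25.0 → no gain ✓; to r=11.0 gives 71.1 − 5.6×11.0 = 9.5 → no gain ✓.
Excellent (own payoff 71.1 − 1.3×11.0 = 56.8): to r=0 gives 25.0 → no gain ✓; to r=6.0 gives 59.2 − 1.3×6.0 = 51.4 → no gain ✓.
6 of the 6 constraints hold; this profile is a separating equilibrium.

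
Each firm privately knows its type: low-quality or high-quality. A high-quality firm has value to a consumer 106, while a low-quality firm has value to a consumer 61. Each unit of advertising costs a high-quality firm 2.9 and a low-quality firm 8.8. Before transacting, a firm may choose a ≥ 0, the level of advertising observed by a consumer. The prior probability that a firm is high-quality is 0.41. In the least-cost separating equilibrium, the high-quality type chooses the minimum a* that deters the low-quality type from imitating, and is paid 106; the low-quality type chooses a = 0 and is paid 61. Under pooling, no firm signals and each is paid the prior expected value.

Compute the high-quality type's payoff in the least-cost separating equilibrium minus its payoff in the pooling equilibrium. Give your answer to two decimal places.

11.72

Least-cost separating signal: a* solves 61 = 106 − 8.8·a*, so a* = (106 − 61)/8.8 ≈ 5.1136.
High-quality type's separating payoff: 106 − 2.9 × a* = 106 − 2.9 × (106 − 61)/8.8 = 106 − 130.5/8.8 ≈ 91.1705.
Pooling payoff: 0.41 × 106 + 0.59 × 61 = 79.45.
Difference: 91.1705 − 79.45 = 11.7205, i.e. 11.72 to two decimal places.
The high-quality type prefers to separate.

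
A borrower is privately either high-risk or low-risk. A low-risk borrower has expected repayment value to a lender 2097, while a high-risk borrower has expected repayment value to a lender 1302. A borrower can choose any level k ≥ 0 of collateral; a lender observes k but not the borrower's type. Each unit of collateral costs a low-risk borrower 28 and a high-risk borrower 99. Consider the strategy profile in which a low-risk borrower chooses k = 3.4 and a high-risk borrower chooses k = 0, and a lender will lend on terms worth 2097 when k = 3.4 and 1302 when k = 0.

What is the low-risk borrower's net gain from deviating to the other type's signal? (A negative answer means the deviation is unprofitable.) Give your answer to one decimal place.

Playing k = 3.4 the low-risk borrower receives 2097 − 28 × 3.4 = 2001.8.
Deviating to k = 0 yields 1302 instead.
Gain from deviating: 1302 − 2001.8 = -699.8.
The gain is negative, so the low-risk type's incentive-compatibility constraint is satisfied.

-699.8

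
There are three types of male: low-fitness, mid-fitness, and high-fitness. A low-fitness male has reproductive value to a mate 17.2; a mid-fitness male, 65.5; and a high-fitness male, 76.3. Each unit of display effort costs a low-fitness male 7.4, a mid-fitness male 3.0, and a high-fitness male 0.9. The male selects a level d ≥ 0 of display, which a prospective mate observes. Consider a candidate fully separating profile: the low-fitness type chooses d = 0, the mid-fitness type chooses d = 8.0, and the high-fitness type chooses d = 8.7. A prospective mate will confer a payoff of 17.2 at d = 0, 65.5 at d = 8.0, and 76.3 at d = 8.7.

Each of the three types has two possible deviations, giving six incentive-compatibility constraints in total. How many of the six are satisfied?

High-fitness (own payoff 76.3 − 0.9×8.7 = 68.47): to d=0 gives 17.2 → no gain ✓; to d=8.0 gives 65.5 − 0.9×8.0 = 58.3 → no gain ✓.
Low-fitness (own payoff 17.2): to d=8.0 gives 65.5 − 7.4×8.0 = 6.3 → no gain ✓; to d=8.7 gives 76.3 − 7.4×8.7 = 11.92 → no gain ✓.
Mid-fitness (own payoff 65.5 − 3.0×8.0 = 41.5): to d=0 gives 17.2 → no gain ✓; to d=8.7 gives 76.3 − 3.0×8.7 = 50.2 → profitable ✗.
5 of the 6 constraints hold; not an equilibrium.

5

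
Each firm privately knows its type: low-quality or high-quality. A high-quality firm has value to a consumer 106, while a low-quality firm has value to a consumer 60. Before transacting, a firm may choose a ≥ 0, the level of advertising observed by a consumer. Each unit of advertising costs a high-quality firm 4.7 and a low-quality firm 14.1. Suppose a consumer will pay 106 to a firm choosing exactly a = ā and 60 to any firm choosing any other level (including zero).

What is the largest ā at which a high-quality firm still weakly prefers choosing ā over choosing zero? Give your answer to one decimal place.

Choosing ā yields the high-quality type 106 − 4.7·ā; choosing zero yields 60.
The high-quality type is indifferent at 106 − 4.7·ā = 60, i.e. ā = (106 − 60) / 4.7 ≈ 9.8.
For any ā above 9.8 the high-quality type would rather pool at zero, so separation collapses.

9.8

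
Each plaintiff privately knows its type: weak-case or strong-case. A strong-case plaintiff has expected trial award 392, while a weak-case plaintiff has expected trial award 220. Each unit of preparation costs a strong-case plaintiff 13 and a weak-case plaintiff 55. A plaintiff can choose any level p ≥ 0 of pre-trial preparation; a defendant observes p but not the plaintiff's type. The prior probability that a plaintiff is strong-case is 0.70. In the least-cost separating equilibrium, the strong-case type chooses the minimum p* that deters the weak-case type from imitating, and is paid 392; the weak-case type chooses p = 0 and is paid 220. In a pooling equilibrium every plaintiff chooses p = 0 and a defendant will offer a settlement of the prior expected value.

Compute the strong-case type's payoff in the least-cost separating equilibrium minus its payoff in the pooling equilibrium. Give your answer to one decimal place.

Least-cost separating signal: p* solves 220 = 392 − 55·p*, so p* = (392 − 220)/55 ≈ 3.1273.
Strong-case type's separating payoff: 392 − 13 × p* = 392 − 13 × (392 − 220)/55 = 392 − 2236/55 ≈ 351.345.
Pooling payoff: 0.70 × 392 + 0.30 × 220 = 340.4.
Difference: 351.345 − 340.4 = 10.945, i.e. 10.9 to one decimal place.
The strong-case type prefers to separate.

10.9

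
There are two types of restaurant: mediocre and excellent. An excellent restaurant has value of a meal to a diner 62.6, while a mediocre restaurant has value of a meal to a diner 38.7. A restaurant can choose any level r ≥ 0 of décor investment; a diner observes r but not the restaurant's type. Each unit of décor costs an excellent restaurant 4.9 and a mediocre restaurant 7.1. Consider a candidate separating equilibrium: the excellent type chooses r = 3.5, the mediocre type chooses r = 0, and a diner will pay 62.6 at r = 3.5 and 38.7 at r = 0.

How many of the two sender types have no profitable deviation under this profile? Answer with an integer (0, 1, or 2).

Mediocre type: stay at 0 → 38.7; mimic → 62.6 − 7.1 × 3.5 = 37.75. IC holds (38.7 ≥ 37.75).
Excellent type: signal → 62.6 − 4.9 × 3.5 = 45.45; deviate to 0 → 38.7. IC holds (45.45 ≥ 38.7).
2 of 2 constraints hold, so this is a separating equilibrium.

2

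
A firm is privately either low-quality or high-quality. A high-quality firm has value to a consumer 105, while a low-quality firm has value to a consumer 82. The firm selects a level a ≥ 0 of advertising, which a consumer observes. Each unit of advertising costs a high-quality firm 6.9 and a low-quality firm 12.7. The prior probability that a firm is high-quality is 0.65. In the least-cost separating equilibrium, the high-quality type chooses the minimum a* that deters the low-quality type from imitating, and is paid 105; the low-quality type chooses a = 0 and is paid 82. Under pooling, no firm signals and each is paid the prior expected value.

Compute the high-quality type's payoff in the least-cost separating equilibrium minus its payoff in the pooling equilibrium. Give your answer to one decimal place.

-4.4

Least-cost separating signal: a* solves 82 = 105 − 12.7·a*, so a* = (105 − 82)/12.7 ≈ 1.8110.
High-quality type's separating payoff: 105 − 6.9 × a* = 105 − 6.9 × (105 − 82)/12.7 = 105 − 158.7/12.7 ≈ 92.504.
Pooling payoff: 0.65 × 105 + 0.35 × 82 = 96.95.
Difference: 92.504 − 96.95 = -4.446, i.e. -4.4 to one decimal place.
The high-quality type would prefer the pooling outcome.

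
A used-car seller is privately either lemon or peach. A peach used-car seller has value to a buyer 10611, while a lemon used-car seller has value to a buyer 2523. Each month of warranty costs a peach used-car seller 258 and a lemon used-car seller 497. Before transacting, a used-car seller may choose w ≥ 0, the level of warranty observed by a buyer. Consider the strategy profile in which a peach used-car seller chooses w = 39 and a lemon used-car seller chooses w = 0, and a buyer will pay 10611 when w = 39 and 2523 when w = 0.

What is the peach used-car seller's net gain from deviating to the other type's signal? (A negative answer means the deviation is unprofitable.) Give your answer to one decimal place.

1974.0

Playing w = 39 the peach used-car seller receives 10611 − 258 × 39 = 549.
Deviating to w = 0 yields 2523 instead.
Gain from deviating: 2523 − 549 = 1974.0.
The gain is positive, so the peach type's incentive-compatibility constraint is violated — this profile is not a separating equilibrium.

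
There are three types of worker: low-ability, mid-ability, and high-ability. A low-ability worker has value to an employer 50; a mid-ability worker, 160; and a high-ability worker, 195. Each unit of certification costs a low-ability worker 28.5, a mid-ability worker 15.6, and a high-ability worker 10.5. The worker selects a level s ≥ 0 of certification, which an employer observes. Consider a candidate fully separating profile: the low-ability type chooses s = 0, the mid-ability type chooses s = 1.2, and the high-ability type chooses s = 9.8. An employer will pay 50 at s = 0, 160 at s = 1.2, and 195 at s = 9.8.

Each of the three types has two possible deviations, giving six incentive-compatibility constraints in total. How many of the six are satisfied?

4

High-ability (own payoff 195 − 10.5×9.8 = 92.1): to s=0 gives 50 → no gain ✓; to s=1.2 gives 160 − 10.5×1.2 = 147.4 → profitable ✗.
Low-ability (own payoff 50): to s=1.2 gives 160 − 28.5×1.2 = 125.8 → profitable ✗; to s=9.8 gives 195 − 28.5×9.8 = -84.3 → no gain ✓.
Mid-ability (own payoff 160 − 15.6×1.2 = 141.28): to s=0 gives 50 → no gain ✓; to s=9.8 gives 195 − 15.6×9.8 = 42.12 → no gain ✓.
4 of the 6 constraints hold; not an equilibrium.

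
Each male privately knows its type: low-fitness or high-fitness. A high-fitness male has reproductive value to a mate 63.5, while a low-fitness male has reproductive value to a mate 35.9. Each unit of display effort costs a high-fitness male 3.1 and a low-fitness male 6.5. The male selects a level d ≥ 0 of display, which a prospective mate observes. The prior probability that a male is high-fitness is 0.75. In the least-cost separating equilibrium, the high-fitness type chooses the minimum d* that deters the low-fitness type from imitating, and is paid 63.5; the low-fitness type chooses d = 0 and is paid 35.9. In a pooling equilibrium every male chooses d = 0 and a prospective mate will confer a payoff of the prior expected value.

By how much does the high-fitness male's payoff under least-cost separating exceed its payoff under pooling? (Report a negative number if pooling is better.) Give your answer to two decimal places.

Least-cost separating signal: d* solves 35.9 = 63.5 − 6.5·d*, so d* = (63.5 − 35.9)/6.5 ≈ 4.2462.
High-fitness type's separating payoff: 63.5 − 3.1 × d* = 63.5 − 3.1 × (63.5 − 35.9)/6.5 = 63.5 − 85.56/6.5 ≈ 50.3369.
Pooling payoff: 0.75 × 63.5 + 0.25 × 35.9 = 56.6.
Difference: 50.3369 − 56.6 = -6.2631, i.e. -6.26 to two decimal places.
The high-fitness type would prefer the pooling outcome.

-6.26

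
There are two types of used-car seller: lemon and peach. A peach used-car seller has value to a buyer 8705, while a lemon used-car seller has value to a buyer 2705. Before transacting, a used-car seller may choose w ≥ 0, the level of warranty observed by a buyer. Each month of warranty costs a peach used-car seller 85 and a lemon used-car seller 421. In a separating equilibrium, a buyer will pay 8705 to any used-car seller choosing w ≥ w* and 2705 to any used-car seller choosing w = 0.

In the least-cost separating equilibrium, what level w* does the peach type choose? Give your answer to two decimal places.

A lemon used-car seller choosing w = 0 receives 2705.
Imitating at w* instead would pay 8705 at cost 421·w*, netting 8705 − 421·w*.
Indifference: 2705 = 8705 − 421·w*, so w* = (8705 − 2705) / 421 ≈ 14.25.
At w* the lemon type's incentive constraint just binds; the peach type strictly prefers w* since its per-unit cost is lower.

14.25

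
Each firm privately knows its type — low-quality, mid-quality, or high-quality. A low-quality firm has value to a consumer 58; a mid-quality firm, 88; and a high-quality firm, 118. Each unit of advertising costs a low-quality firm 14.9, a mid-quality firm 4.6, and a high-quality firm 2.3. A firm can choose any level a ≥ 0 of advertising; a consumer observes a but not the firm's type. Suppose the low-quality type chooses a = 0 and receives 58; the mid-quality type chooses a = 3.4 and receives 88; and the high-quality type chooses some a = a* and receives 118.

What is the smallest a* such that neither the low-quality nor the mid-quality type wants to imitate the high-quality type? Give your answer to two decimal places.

Mid-quality type (on-path payoff 88 − 4.6×3.4 = 72.36) won't mimic when 72.36 ≥ 118 − 4.6·a*, i.e. a* ≥ 9.92.
Low-quality type (on-path payoff 58) won't mimic when 58 ≥ 118 − 14.9·a*, i.e. a* ≥ 4.03.
Both must hold, so a* = max(4.03, 9.92) = 9.92. The mid-quality type's constraint binds.

9.92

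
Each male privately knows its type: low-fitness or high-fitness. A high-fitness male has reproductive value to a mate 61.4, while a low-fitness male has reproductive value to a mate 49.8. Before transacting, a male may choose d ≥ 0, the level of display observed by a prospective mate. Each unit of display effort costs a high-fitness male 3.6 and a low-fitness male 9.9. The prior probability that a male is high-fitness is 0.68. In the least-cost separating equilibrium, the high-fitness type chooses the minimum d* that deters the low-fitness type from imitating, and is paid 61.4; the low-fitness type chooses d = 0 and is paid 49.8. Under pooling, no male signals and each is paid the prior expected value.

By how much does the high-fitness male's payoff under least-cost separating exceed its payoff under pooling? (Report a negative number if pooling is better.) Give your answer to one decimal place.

-0.5

Least-cost separating signal: d* solves 49.8 = 61.4 − 9.9·d*, so d* = (61.4 − 49.8)/9.9 ≈ 1.1717.
High-fitness type's separating payoff: 61.4 − 3.6 × d* = 61.4 − 3.6 × (61.4 − 49.8)/9.9 = 61.4 − 41.76/9.9 ≈ 57.182.
Pooling payoff: 0.68 × 61.4 + 0.32 × 49.8 = 57.688.
Difference: 57.182 − 57.688 = -0.506, i.e. -0.5 to one decimal place.
The high-fitness type would prefer the pooling outcome.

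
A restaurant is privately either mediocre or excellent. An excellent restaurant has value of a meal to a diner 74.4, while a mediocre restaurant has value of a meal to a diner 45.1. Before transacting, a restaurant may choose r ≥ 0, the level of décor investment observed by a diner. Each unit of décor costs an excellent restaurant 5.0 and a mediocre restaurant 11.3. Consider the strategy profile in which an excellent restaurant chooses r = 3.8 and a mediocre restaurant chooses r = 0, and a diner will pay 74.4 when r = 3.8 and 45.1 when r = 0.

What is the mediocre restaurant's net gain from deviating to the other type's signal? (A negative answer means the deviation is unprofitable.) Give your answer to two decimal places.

Playing r = 0 the mediocre restaurant receives 45.1.
Deviating to r = 3.8 brings payment 74.4 at cost 11.3 × 3.8 = 42.94, netting 31.46.
Gain from deviating: 31.46 − 45.1 = -13.64.
The gain is negative, so the mediocre type's incentive-compatibility constraint is satisfied.

-13.64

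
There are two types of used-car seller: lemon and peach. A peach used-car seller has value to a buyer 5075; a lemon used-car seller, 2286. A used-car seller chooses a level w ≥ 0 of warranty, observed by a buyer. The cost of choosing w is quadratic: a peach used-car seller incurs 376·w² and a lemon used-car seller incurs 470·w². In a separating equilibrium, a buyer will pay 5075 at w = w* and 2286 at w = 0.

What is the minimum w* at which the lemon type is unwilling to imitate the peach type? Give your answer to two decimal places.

2.44

The lemon type at w = 0 receives 2286; imitating at w* yields 5075 − 470·w*².
Indifference: 2286 = 5075 − 470·w*², so w*² = (5075 − 2286) / 470 ≈ 5.9340.
w* = √5.9340 ≈ 2.44.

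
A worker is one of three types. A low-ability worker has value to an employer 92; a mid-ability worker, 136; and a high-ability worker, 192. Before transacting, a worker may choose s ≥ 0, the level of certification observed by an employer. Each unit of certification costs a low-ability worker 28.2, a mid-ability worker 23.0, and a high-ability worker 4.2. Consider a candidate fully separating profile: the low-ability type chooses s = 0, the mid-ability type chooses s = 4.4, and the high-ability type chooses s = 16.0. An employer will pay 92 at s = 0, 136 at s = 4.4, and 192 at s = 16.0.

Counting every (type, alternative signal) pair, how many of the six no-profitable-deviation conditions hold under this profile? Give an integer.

Low-ability (own payoff 92): to s=4.4 gives 136 − 28.2×4.4 = 11.92 → no gain ✓; to s=16.0 gives 192 − 28.2×16.0 = -259.2 → no gain ✓.
High-ability (own payoff 192 − 4.2×16.0 = 124.8): to s=0 gives 92 → no gain ✓; to s=4.4 gives 136 − 4.2×4.4 = 117.52 → no gain ✓.
Mid-ability (own payoff 136 − 23.0×4.4 = 34.8): to s=0 gives 92 → profitable ✗; to s=16.0 gives 192 − 23.0×16.0 = -176 → no gain ✓.
5 of the 6 constraints hold; not an equilibrium.

5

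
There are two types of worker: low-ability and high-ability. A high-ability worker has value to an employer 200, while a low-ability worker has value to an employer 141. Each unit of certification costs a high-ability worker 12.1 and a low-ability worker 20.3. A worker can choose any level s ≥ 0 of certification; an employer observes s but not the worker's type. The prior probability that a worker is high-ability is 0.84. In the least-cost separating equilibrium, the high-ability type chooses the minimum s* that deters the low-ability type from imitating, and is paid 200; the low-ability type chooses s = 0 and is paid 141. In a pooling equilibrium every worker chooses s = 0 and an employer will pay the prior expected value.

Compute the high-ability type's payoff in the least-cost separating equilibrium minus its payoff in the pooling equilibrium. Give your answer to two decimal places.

-25.73

Least-cost separating signal: s* solves 141 = 200 − 20.3·s*, so s* = (200 − 141)/20.3 ≈ 2.9064.
High-ability type's separating payoff: 200 − 12.1 × s* = 200 − 12.1 × (200 − 141)/20.3 = 200 − 713.9/20.3 ≈ 164.8325.
Pooling payoff: 0.84 × 200 + 0.16 × 141 = 190.56.
Difference: 164.8325 − 190.56 = -25.7275, i.e. -25.73 to two decimal places.
The high-ability type would prefer the pooling outcome.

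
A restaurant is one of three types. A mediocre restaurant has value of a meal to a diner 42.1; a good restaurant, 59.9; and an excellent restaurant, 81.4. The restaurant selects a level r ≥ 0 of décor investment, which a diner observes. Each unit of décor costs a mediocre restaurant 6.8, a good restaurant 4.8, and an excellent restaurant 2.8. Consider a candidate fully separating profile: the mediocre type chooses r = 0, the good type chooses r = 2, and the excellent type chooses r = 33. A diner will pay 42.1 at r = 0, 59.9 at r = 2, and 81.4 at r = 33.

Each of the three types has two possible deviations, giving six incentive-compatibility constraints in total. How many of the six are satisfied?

Good (own payoff 59.9 − 4.8×2 = 50.3): to r=0 gives 42.1 → no gain ✓; to r=33 gives 81.4 − 4.8×33 = -77 → no gain ✓.
Excellent (own payoff 81.4 − 2.8×33 = -11): to r=0 gives 42.1 → profitable ✗; to r=2 gives 59.9 − 2.8×2 = 54.3 → profitable ✗.
Mediocre (own payoff 42.1): to r=2 gives 59.9 − 6.8×2 = 46.3 → profitable ✗; to r=33 gives 81.4 − 6.8×33 = -143 → no gain ✓.
3 of the 6 constraints hold; not an equilibrium.

3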